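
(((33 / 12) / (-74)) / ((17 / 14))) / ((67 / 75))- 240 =-40463055 / 168572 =-240.03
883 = 883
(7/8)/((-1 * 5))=-7/40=-0.18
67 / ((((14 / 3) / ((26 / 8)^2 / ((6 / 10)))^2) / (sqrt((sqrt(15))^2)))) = 47839675*sqrt(15) / 10752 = 17232.35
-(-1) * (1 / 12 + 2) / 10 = 5 / 24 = 0.21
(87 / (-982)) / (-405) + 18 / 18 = 132599 / 132570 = 1.00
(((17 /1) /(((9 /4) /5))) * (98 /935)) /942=196 /46629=0.00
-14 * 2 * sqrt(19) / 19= -28 * sqrt(19) / 19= -6.42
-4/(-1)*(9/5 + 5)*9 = 1224/5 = 244.80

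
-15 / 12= -5 / 4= -1.25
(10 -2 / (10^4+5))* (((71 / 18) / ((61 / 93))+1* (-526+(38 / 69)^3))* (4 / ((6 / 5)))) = -17326.96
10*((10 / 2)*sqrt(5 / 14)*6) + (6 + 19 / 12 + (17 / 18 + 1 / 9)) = 311 / 36 + 150*sqrt(70) / 7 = 187.92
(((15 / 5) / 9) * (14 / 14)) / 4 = 1 / 12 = 0.08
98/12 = 49/6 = 8.17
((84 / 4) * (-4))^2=7056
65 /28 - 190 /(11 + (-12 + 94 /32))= -83105 /868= -95.74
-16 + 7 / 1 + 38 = 29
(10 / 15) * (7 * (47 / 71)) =658 / 213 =3.09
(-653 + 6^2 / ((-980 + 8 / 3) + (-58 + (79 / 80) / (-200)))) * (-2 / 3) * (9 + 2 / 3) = 1882295504138 / 447266133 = 4208.45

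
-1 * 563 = -563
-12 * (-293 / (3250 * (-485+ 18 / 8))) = -7032 / 3137875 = -0.00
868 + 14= 882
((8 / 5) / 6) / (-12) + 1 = 44 / 45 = 0.98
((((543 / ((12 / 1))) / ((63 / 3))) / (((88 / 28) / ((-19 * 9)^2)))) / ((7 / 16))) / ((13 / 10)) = 35284140 / 1001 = 35248.89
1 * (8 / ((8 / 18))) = 18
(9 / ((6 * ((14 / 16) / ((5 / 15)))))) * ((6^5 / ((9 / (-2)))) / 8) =-864 / 7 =-123.43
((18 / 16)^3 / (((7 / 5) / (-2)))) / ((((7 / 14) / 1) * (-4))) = 3645 / 3584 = 1.02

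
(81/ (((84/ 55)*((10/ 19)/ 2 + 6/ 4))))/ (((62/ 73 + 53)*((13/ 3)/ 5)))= 30895425/ 47934614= 0.64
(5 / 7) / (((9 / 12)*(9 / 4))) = 80 / 189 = 0.42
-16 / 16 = -1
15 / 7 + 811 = 5692 / 7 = 813.14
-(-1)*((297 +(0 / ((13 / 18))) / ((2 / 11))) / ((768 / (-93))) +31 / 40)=-45043 / 1280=-35.19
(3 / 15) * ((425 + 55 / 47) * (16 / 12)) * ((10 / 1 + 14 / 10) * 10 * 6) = 3653472 / 47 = 77733.45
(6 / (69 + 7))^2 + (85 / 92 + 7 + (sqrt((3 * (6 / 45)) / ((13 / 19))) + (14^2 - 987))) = -6501829 / 8303 + sqrt(2470) / 65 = -782.31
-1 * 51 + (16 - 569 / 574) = -20659 / 574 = -35.99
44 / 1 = 44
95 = 95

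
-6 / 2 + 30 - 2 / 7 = 26.71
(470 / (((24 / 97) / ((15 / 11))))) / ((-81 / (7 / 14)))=-15.99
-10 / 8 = -5 / 4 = -1.25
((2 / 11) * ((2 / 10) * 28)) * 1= 56 / 55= 1.02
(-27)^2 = 729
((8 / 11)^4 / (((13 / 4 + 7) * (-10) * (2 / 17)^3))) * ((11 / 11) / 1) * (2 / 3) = -10061824 / 9004215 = -1.12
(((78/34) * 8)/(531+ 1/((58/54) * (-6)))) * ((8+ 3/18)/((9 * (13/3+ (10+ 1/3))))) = 36946/17272629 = 0.00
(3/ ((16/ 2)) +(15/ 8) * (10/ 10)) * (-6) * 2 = -27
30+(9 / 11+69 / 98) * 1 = 33981 / 1078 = 31.52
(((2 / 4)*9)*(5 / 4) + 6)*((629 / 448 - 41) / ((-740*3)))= 549909 / 2652160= 0.21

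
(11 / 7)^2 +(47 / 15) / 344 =626663 / 252840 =2.48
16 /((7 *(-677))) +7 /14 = 4707 /9478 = 0.50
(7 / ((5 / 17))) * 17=2023 / 5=404.60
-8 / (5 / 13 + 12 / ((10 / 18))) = -0.36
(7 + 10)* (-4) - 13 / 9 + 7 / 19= -11812 / 171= -69.08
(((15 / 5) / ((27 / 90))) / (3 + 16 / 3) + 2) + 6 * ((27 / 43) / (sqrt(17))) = 162 * sqrt(17) / 731 + 16 / 5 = 4.11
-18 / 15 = -6 / 5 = -1.20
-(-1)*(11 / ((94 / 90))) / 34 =495 / 1598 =0.31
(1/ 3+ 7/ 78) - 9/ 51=109/ 442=0.25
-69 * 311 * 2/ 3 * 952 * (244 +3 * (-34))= -1933942304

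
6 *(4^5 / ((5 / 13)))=79872 / 5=15974.40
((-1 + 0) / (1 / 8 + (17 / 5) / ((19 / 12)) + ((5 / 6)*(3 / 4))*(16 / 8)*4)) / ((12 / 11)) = -2090 / 16581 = -0.13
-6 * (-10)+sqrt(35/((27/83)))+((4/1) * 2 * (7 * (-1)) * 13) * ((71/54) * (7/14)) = -11302/27+sqrt(8715)/9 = -408.22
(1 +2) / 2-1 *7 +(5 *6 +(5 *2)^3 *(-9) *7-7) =-125965 / 2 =-62982.50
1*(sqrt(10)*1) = sqrt(10) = 3.16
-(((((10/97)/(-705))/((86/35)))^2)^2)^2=-0.00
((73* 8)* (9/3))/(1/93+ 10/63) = 3421656/331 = 10337.33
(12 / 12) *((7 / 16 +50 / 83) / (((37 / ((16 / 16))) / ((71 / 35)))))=98051 / 1719760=0.06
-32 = -32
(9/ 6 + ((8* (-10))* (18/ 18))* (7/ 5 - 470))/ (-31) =-1209.34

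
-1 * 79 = -79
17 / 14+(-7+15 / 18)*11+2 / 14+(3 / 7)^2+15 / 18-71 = -136.46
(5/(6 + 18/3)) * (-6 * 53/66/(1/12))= -265/11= -24.09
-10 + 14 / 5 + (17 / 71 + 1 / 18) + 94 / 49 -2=-2187587 / 313110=-6.99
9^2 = 81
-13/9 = -1.44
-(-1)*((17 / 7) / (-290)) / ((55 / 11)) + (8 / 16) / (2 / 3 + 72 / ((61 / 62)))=0.01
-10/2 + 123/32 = -37/32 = -1.16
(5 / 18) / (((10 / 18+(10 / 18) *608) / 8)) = 4 / 609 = 0.01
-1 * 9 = -9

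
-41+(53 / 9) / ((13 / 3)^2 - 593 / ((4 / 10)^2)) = -5442921 / 132749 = -41.00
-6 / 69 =-2 / 23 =-0.09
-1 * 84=-84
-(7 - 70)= 63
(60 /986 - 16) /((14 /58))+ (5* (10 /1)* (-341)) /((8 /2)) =-1030191 /238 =-4328.53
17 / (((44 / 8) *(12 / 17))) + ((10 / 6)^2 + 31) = 7555 / 198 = 38.16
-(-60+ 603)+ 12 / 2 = -537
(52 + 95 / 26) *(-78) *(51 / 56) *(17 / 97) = -3763647 / 5432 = -692.87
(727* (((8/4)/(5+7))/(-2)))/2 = -727/24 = -30.29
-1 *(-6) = 6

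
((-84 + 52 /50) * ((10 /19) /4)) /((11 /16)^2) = -265472 /11495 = -23.09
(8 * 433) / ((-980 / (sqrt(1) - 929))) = 803648 / 245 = 3280.20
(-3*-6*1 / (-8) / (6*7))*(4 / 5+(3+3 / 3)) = -9 / 35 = -0.26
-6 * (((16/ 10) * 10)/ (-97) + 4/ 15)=-296/ 485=-0.61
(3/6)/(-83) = -1/166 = -0.01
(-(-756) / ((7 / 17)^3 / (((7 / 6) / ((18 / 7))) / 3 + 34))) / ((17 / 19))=413319.15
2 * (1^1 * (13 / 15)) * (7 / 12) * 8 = 364 / 45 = 8.09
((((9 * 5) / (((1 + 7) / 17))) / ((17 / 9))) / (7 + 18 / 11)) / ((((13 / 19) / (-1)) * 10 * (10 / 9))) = -8019 / 10400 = -0.77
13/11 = 1.18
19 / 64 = 0.30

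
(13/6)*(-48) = -104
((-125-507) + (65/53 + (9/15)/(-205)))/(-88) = 17133467/2390300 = 7.17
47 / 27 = 1.74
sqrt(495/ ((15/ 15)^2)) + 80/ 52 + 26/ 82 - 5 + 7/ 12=-16381/ 6396 + 3*sqrt(55)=19.69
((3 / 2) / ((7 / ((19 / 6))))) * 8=5.43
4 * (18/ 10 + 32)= 676/ 5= 135.20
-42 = -42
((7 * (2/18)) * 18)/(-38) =-7/19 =-0.37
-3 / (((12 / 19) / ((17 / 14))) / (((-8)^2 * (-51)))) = 131784 / 7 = 18826.29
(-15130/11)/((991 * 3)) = -15130/32703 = -0.46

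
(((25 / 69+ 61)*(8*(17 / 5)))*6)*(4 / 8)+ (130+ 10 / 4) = 1182123 / 230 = 5139.67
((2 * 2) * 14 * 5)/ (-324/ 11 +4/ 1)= -11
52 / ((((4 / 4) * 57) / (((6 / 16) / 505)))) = 13 / 19190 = 0.00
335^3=37595375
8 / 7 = 1.14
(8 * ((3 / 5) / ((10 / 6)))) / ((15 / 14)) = 336 / 125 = 2.69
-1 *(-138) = 138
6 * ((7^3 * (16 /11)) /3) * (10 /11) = 109760 /121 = 907.11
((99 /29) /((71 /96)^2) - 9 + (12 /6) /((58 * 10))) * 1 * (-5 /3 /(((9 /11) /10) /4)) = 30558220 /136107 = 224.52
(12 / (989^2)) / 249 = 0.00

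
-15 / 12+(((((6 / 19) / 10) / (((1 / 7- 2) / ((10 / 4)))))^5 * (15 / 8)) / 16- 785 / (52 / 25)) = -1425893491858161355 / 3765691293724672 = -378.65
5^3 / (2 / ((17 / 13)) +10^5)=0.00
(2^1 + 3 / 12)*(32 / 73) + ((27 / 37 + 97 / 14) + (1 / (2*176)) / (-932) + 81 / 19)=1521197469951 / 117851414912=12.91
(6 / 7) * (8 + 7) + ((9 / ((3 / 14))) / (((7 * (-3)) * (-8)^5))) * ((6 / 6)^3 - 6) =1474525 / 114688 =12.86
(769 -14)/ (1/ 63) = 47565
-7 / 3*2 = -4.67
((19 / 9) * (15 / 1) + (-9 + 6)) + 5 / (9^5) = 1692743 / 59049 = 28.67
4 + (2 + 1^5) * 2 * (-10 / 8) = -7 / 2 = -3.50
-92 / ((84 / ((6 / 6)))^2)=-23 / 1764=-0.01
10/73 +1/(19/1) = 0.19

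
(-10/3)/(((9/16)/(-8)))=1280/27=47.41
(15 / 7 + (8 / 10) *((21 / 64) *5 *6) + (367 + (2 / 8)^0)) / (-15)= -21169 / 840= -25.20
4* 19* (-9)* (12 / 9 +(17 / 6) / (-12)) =-750.50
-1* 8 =-8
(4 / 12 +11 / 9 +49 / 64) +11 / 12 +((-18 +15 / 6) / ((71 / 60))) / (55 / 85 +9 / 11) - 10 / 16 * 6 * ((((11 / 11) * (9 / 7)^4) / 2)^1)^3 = -1183904901290250715 / 77549299547977152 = -15.27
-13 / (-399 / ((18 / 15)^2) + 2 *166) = -156 / 659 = -0.24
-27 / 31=-0.87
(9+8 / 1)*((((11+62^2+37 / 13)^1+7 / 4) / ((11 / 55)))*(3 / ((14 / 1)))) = 51178245 / 728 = 70299.79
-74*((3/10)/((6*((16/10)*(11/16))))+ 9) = -7363/11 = -669.36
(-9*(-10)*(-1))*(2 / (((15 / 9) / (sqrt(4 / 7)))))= -216*sqrt(7) / 7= -81.64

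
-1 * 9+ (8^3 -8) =495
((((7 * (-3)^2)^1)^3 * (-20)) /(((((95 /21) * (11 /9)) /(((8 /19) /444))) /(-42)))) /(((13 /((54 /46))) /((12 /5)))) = 1714930346304 /219655865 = 7807.35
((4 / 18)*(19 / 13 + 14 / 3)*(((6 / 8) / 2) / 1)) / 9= 239 / 4212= 0.06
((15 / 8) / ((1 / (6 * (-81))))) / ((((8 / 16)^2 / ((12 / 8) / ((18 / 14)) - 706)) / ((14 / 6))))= 5994607.50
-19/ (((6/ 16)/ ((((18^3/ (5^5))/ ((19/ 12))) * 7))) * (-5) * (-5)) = -1306368/ 78125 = -16.72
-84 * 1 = -84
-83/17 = -4.88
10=10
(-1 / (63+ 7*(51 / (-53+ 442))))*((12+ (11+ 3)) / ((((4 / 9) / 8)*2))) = -15171 / 4144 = -3.66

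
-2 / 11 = -0.18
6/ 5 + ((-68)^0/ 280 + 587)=164697/ 280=588.20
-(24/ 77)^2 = -576/ 5929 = -0.10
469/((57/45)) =370.26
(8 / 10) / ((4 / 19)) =19 / 5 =3.80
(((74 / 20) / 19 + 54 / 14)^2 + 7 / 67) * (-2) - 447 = -28446543857 / 59258150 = -480.04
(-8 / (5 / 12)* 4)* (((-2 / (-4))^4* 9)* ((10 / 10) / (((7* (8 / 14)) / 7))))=-378 / 5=-75.60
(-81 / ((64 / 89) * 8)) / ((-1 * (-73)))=-7209 / 37376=-0.19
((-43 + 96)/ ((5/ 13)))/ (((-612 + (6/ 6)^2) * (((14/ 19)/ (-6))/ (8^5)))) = 98992128/ 1645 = 60177.59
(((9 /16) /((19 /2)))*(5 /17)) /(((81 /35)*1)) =0.01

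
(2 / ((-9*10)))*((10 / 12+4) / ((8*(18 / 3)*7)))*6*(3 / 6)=-29 / 30240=-0.00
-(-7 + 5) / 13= 2 / 13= 0.15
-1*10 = -10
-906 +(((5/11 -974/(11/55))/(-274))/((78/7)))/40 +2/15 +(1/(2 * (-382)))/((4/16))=-1626967516171/1796102880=-905.83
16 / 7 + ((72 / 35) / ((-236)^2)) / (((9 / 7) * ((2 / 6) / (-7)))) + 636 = 638.29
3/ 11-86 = -943/ 11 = -85.73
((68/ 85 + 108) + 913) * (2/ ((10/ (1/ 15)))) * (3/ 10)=4.09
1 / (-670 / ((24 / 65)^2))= -0.00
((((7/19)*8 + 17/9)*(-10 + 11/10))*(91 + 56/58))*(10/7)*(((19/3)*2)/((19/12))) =-74780648/1653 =-45239.35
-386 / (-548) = 193 / 274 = 0.70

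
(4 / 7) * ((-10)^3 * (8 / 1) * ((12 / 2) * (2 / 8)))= -6857.14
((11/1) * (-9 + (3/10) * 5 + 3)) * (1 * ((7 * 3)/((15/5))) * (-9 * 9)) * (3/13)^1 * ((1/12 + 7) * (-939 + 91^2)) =17515460655/52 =336835781.83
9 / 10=0.90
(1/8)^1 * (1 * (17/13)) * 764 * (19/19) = 3247/26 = 124.88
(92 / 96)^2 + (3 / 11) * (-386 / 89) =-0.26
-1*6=-6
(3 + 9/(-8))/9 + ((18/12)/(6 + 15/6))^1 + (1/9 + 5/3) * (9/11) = 8255/4488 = 1.84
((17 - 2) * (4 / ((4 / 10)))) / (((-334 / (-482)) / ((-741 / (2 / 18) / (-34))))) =120542175 / 2839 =42459.38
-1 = -1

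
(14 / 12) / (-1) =-1.17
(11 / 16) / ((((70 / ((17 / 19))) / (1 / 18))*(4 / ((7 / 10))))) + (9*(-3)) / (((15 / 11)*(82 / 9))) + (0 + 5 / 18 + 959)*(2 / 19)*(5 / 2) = 1182067873 / 4723200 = 250.27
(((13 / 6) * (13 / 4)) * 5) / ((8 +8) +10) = 65 / 48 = 1.35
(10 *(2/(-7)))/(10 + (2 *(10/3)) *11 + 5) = -12/371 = -0.03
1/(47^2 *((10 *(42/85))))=17/185556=0.00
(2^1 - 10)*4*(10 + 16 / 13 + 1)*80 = -407040 / 13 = -31310.77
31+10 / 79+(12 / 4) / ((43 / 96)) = 128489 / 3397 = 37.82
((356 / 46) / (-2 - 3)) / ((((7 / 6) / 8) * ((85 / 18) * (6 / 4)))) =-102528 / 68425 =-1.50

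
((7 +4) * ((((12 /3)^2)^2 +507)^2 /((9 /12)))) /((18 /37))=473885566 /27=17551317.26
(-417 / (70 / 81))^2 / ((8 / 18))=523876.10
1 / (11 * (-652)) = -1 / 7172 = -0.00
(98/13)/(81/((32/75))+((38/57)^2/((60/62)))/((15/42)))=2116800/53669213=0.04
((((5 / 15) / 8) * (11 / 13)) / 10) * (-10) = -11 / 312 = -0.04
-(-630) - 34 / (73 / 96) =42726 / 73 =585.29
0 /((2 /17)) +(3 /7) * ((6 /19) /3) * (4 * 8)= 192 /133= 1.44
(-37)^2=1369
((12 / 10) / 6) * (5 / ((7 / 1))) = 1 / 7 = 0.14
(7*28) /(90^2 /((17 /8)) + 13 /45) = 21420 /416603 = 0.05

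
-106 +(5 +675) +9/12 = 2299/4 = 574.75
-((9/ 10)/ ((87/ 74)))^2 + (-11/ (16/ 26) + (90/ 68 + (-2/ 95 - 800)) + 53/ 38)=-44319305349/ 54328600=-815.76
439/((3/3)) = 439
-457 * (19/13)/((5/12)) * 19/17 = -1979724/1105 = -1791.61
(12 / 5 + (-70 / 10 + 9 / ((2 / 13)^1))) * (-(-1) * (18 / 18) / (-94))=-539 / 940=-0.57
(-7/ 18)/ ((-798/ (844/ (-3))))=-211/ 1539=-0.14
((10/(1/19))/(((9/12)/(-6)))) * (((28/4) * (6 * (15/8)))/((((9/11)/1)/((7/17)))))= -1024100/17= -60241.18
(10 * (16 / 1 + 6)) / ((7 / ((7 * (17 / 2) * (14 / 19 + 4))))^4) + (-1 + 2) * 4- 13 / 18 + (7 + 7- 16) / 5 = 6781268386128139 / 11728890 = 578167958.45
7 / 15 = 0.47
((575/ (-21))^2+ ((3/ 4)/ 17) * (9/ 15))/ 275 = 2.73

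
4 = 4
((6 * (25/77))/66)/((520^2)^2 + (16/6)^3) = 675/1672093463473664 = 0.00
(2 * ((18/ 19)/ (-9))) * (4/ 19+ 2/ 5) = -232/ 1805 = -0.13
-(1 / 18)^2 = -1 / 324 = -0.00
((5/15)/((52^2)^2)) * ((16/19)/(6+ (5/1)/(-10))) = 1/143261976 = 0.00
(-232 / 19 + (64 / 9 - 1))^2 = 1087849 / 29241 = 37.20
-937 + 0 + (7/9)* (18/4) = -1867/2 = -933.50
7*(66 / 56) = 33 / 4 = 8.25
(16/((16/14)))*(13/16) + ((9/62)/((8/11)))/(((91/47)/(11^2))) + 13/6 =3522689/135408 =26.02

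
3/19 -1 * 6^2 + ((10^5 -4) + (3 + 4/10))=9496538/95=99963.56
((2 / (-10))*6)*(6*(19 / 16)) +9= 9 / 20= 0.45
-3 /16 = -0.19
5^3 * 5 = 625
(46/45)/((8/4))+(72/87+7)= 10882/1305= 8.34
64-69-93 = -98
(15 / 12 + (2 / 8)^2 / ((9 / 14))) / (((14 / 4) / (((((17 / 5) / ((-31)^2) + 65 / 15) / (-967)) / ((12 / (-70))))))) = 1516013 / 150544494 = 0.01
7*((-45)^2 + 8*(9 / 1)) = 14679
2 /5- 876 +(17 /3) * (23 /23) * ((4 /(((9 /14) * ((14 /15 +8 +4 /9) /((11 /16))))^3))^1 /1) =-126336156444971 /144290780160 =-875.57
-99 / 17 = -5.82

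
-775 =-775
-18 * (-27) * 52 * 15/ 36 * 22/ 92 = 57915/ 23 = 2518.04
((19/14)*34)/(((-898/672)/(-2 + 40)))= -589152/449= -1312.14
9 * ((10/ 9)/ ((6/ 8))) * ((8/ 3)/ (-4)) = -80/ 9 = -8.89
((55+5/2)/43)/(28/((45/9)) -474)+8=1610721/201412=8.00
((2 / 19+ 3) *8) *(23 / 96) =1357 / 228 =5.95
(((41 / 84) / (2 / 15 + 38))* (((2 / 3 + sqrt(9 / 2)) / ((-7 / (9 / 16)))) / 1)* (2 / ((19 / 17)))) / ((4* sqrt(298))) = -94095* sqrt(149) / 20312900608 - 10455* sqrt(298) / 10156450304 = -0.00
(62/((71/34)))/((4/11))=81.65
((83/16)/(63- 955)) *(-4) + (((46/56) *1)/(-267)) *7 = 1645/952656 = 0.00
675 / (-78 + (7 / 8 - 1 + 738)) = 5400 / 5279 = 1.02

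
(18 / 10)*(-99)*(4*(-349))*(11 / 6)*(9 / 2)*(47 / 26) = 482297409 / 130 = 3709980.07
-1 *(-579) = 579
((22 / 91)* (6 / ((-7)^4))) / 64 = 33 / 3495856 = 0.00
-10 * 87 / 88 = -435 / 44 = -9.89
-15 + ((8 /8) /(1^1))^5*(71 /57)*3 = -214 /19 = -11.26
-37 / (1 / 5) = -185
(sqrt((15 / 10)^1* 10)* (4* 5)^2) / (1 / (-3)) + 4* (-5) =-1200* sqrt(15) - 20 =-4667.58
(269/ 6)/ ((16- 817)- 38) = -269/ 5034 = -0.05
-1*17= -17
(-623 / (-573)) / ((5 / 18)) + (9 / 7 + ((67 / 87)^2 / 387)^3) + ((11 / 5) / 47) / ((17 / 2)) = 698790748768222989995230666 / 134244530910466241915861505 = 5.21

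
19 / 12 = 1.58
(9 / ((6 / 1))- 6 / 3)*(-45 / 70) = 9 / 28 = 0.32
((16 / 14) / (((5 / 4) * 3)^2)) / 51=128 / 80325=0.00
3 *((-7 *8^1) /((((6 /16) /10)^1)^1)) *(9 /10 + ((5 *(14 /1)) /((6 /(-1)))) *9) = 466368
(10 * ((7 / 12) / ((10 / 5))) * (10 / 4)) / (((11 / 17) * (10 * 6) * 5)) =0.04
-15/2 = -7.50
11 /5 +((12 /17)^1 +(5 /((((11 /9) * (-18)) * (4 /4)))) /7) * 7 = 12929 /1870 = 6.91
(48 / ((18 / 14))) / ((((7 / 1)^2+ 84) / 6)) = 32 / 19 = 1.68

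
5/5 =1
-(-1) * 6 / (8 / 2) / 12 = 1 / 8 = 0.12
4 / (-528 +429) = -4 / 99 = -0.04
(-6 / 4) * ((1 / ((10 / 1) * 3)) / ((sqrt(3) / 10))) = -sqrt(3) / 6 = -0.29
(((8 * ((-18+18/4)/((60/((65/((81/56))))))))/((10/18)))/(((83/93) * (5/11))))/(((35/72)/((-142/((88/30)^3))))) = 41717754/10043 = 4153.91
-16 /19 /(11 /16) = -256 /209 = -1.22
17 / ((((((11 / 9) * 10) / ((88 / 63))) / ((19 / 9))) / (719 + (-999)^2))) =258069248 / 63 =4096337.27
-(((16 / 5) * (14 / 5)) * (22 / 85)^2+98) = -17809666 / 180625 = -98.60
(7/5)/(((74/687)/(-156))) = -375102/185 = -2027.58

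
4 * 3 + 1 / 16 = 193 / 16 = 12.06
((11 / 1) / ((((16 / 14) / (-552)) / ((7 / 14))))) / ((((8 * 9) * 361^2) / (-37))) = 65527 / 6255408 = 0.01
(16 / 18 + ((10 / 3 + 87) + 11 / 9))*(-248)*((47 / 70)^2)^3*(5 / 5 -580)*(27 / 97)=60364554413348952 / 178311765625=338533.77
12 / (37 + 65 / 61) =122 / 387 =0.32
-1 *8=-8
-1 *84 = -84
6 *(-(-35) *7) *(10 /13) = 14700 /13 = 1130.77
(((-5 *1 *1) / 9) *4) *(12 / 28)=-20 / 21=-0.95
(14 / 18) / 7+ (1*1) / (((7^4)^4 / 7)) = 4747561509952 / 42728053589487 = 0.11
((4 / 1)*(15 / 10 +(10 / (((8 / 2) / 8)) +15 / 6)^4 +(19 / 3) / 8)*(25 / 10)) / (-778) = -61509925 / 18672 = -3294.23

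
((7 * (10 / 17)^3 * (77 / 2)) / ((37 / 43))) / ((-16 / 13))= -37662625 / 727124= -51.80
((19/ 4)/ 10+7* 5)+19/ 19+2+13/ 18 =14111/ 360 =39.20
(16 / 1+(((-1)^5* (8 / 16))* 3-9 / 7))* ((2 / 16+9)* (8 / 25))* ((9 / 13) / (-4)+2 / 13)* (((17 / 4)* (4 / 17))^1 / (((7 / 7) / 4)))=-2701 / 910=-2.97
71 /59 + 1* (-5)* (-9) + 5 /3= 8473 /177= 47.87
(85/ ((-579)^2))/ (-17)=-5/ 335241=-0.00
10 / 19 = 0.53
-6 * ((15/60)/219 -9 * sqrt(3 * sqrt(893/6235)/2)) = -1/146 + 27 * sqrt(6) * 6235^(3/4) * 893^(1/4)/6235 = 40.68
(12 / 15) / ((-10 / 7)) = -14 / 25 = -0.56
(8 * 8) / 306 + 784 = 119984 / 153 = 784.21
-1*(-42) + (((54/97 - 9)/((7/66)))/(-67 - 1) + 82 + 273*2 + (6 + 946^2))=2953666277/3298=895593.17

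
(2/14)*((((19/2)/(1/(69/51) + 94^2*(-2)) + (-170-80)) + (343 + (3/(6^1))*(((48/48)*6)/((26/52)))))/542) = 11496355/440579876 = 0.03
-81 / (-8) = 81 / 8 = 10.12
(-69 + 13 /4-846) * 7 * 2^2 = -25529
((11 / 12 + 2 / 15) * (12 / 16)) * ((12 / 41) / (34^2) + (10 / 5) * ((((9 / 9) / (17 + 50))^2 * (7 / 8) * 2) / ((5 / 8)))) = 25143741 / 21276064400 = 0.00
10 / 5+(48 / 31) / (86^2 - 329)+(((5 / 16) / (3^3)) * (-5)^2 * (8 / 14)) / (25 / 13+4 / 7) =11098960357 / 5370891732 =2.07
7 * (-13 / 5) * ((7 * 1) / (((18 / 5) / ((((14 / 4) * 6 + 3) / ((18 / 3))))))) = -1274 / 9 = -141.56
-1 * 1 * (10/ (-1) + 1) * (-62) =-558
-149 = -149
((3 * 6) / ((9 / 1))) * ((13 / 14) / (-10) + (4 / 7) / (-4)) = -33 / 70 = -0.47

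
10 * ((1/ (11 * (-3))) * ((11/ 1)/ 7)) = -10/ 21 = -0.48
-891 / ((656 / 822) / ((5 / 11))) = -166455 / 328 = -507.48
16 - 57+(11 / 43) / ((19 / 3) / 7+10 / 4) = -22877 / 559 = -40.92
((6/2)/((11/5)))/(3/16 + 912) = 16/10703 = 0.00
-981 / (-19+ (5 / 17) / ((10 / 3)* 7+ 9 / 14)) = 16793739 / 325051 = 51.66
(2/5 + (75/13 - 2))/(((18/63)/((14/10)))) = 13279/650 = 20.43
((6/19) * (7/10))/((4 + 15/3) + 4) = 21/1235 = 0.02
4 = 4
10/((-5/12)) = -24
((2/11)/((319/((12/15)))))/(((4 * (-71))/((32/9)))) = -64/11211255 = -0.00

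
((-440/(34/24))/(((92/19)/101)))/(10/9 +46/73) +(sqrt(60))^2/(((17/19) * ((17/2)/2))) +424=-283497961/86411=-3280.81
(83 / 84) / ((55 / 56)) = 166 / 165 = 1.01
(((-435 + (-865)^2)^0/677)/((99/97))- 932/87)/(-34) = 1224647/3887334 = 0.32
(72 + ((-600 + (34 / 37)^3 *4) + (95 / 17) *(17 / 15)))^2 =6209486807288209 / 23091537681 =268907.46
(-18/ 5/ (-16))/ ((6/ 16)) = 3/ 5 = 0.60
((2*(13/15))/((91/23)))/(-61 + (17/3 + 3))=-46/5495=-0.01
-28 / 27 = -1.04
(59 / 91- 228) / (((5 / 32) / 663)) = -33764448 / 35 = -964698.51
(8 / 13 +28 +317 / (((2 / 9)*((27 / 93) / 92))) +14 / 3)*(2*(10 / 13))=352618720 / 507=695500.43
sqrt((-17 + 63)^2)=46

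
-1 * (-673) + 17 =690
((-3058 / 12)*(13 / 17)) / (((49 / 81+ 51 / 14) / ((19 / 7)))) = -124.52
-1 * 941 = -941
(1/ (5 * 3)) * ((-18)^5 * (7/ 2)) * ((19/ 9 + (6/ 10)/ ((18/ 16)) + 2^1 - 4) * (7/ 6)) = -8287272/ 25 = -331490.88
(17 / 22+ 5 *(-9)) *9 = -8757 / 22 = -398.05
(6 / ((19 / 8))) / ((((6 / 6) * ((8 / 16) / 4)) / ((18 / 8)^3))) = 4374 / 19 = 230.21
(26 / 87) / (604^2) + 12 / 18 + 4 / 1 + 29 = 178091015 / 5289832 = 33.67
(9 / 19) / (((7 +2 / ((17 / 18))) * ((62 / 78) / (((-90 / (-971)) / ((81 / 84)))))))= 111384 / 17729489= 0.01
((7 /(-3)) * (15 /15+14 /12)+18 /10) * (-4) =586 /45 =13.02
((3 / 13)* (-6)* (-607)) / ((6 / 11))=20031 / 13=1540.85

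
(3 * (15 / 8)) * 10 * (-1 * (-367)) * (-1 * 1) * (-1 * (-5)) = -412875 / 4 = -103218.75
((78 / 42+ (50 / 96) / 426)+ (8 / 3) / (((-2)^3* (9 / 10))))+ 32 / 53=47605777 / 22758624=2.09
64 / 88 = 8 / 11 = 0.73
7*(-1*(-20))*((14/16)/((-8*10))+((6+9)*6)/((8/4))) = 201551/32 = 6298.47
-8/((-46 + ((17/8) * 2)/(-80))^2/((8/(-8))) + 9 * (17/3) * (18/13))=10649600/2729325997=0.00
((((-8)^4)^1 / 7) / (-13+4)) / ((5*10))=-2048 / 1575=-1.30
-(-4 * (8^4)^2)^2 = -4503599627370496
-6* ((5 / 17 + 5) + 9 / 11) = -6858 / 187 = -36.67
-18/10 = -9/5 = -1.80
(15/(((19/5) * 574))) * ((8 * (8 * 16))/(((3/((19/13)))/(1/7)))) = 12800/26117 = 0.49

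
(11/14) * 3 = 33/14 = 2.36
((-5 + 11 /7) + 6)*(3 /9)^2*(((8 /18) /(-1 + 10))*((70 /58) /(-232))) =-5 /68121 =-0.00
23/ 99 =0.23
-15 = -15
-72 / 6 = -12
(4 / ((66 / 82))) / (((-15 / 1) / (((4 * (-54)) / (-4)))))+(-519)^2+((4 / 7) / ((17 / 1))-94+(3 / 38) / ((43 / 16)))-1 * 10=1439693201493 / 5347265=269239.17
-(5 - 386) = 381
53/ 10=5.30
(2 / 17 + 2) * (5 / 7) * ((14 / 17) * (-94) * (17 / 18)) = -1880 / 17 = -110.59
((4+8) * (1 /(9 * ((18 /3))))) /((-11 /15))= -10 /33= -0.30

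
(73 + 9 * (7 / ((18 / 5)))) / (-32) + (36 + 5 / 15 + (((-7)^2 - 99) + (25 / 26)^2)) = -505223 / 32448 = -15.57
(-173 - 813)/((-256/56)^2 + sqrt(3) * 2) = -12368384/254941 + 1183693 * sqrt(3)/254941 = -40.47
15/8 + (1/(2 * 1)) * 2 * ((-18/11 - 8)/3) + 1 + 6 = 1495/264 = 5.66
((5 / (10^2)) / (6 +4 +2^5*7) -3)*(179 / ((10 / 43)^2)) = -4646501869 / 468000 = -9928.42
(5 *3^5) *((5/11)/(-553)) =-6075/6083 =-1.00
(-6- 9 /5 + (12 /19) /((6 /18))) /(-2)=561 /190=2.95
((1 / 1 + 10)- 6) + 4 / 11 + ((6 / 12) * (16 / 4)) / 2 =70 / 11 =6.36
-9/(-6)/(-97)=-3/194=-0.02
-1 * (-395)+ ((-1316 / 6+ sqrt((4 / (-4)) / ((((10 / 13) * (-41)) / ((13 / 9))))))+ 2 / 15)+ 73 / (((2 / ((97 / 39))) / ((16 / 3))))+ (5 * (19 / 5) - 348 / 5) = 13 * sqrt(410) / 1230+ 356482 / 585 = 609.58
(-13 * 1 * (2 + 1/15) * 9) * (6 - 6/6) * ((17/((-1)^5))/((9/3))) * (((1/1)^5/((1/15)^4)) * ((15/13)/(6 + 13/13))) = 400190625/7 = 57170089.29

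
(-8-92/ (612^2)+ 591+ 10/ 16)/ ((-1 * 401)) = -109296575/ 75096072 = -1.46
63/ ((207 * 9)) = 7/ 207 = 0.03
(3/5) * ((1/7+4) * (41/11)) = 3567/385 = 9.26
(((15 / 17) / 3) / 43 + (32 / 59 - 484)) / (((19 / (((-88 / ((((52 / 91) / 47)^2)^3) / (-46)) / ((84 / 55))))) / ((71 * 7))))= -1135823294575980559678131695 / 231596519424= -4904319362833554.29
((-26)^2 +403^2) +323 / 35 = 5708298 / 35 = 163094.23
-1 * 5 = -5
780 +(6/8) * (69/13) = 40767/52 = 783.98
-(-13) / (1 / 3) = 39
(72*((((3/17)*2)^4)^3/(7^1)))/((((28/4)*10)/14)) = 156728328192/20391778303041635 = 0.00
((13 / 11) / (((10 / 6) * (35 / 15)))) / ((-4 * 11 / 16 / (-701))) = 328068 / 4235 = 77.47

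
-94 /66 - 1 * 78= -2621 /33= -79.42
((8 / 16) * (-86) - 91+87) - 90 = -137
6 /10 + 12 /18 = 1.27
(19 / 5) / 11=19 / 55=0.35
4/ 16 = 0.25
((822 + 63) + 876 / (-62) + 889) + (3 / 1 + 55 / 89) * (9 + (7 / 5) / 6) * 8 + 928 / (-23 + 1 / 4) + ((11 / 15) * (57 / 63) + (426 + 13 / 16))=436342520821 / 180769680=2413.80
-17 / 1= -17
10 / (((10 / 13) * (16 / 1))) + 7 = 125 / 16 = 7.81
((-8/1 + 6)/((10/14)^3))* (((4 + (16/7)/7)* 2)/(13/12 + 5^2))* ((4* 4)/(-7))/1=4.16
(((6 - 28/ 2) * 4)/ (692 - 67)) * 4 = -128/ 625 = -0.20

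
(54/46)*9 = 243/23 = 10.57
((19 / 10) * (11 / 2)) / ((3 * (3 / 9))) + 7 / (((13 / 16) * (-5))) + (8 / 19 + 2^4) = 124231 / 4940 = 25.15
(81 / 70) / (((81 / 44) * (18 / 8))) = 88 / 315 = 0.28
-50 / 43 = -1.16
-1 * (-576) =576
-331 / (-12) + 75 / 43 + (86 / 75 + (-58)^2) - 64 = 14321039 / 4300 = 3330.47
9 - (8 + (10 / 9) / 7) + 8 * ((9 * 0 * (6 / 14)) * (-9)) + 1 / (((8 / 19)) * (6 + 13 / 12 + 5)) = 18961 / 18270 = 1.04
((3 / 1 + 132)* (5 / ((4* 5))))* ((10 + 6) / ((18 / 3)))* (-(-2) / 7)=25.71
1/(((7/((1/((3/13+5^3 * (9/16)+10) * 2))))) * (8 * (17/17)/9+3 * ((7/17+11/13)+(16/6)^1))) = 103428/1476793703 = 0.00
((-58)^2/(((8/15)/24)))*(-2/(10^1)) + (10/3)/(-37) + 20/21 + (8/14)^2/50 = -4116660962/135975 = -30275.13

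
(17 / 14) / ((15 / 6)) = 17 / 35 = 0.49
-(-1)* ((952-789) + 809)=972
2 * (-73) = -146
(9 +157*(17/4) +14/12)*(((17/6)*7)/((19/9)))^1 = 967351/152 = 6364.15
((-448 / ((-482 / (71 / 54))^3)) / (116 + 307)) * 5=12526885 / 116542086071589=0.00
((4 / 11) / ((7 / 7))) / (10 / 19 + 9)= 76 / 1991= 0.04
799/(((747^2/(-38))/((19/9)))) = -576878/5022081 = -0.11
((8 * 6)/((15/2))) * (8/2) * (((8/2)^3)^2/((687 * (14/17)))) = 185.34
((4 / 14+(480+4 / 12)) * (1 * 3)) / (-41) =-10093 / 287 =-35.17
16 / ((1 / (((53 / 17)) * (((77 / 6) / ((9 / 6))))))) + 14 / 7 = 65602 / 153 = 428.77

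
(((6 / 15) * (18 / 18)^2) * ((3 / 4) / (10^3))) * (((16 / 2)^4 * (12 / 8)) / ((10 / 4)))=2304 / 3125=0.74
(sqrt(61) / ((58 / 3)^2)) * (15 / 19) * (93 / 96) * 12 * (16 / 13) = 12555 * sqrt(61) / 415454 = 0.24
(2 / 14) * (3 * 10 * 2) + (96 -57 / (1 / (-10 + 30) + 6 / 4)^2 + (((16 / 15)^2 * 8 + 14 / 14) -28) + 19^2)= 641677646 / 1513575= 423.95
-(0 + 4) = -4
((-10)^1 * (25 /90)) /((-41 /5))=125 /369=0.34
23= 23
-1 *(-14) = 14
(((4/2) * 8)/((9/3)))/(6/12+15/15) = 32/9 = 3.56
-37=-37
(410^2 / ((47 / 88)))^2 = 99061535464.01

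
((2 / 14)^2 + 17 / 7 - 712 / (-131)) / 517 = 50608 / 3318623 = 0.02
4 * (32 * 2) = 256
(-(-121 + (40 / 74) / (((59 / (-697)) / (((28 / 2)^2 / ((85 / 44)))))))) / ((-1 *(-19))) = 88341 / 2183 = 40.47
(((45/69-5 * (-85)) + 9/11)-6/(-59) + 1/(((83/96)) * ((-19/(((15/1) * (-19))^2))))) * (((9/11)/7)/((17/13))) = -654912554049/1621773769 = -403.82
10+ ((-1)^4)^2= 11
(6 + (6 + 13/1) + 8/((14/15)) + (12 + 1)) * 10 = 3260/7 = 465.71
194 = 194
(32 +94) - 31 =95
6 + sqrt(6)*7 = 6 + 7*sqrt(6) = 23.15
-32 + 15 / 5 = -29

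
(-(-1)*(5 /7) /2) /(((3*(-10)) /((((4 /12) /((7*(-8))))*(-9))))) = -1 /1568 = -0.00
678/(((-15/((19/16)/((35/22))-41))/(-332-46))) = -34387821/50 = -687756.42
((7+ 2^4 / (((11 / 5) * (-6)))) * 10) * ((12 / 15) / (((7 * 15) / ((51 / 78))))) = 12988 / 45045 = 0.29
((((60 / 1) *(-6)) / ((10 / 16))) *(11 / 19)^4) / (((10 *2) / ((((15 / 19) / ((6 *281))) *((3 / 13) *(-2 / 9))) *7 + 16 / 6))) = -390191551728 / 45225948235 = -8.63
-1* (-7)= 7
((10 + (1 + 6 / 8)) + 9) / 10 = 83 / 40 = 2.08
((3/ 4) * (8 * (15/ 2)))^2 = 2025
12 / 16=3 / 4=0.75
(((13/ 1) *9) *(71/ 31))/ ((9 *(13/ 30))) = 2130/ 31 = 68.71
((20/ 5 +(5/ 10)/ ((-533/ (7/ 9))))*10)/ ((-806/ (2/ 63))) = -191845/ 121791033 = -0.00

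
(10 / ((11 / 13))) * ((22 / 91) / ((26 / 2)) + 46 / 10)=54638 / 1001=54.58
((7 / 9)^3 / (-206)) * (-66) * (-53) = -199969 / 25029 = -7.99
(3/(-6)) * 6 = -3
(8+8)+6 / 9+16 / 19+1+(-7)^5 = -956944 / 57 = -16788.49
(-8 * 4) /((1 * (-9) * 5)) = 32 /45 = 0.71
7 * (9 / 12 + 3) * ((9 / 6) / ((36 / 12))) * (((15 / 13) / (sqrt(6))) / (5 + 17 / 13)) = 525 * sqrt(6) / 1312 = 0.98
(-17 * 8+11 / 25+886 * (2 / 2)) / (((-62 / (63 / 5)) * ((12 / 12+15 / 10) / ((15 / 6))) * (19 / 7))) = -8273601 / 147250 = -56.19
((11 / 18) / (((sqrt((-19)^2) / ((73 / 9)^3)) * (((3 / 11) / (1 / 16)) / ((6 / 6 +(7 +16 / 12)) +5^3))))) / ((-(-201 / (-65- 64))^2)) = -217.64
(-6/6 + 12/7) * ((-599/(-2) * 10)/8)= 14975/56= 267.41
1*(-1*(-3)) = 3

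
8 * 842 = 6736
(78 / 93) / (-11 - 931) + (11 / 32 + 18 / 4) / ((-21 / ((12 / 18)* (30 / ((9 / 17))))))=-64129277 / 7358904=-8.71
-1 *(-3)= 3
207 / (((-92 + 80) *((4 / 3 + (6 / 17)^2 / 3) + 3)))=-59823 / 15172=-3.94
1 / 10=0.10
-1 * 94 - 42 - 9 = -145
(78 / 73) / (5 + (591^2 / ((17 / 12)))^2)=22542 / 1282434744799517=0.00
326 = 326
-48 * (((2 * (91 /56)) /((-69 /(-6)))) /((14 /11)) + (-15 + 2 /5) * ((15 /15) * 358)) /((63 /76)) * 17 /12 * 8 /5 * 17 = 2957159336672 /253575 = 11661872.57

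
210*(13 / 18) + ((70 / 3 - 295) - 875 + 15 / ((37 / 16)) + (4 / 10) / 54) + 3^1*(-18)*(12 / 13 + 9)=-98983814 / 64935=-1524.35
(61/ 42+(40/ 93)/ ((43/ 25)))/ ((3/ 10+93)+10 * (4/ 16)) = 0.02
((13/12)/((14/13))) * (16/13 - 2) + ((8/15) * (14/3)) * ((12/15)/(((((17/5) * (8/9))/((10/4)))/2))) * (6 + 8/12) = 10085/476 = 21.19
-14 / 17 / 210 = -1 / 255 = -0.00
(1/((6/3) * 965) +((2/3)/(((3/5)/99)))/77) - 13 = -156323/13510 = -11.57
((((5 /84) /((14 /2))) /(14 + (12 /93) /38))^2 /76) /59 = 456475 /5550907108110336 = 0.00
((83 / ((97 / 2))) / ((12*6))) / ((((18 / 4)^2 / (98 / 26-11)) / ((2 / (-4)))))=3901 / 919269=0.00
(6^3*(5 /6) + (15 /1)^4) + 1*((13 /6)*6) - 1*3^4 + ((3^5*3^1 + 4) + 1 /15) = 772051 /15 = 51470.07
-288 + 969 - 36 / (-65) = 44301 / 65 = 681.55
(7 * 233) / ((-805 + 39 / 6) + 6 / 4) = -1631 / 797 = -2.05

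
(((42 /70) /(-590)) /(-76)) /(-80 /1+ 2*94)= 1 /8071200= 0.00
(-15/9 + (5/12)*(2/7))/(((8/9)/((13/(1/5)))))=-12675/112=-113.17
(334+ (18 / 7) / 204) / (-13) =-6115 / 238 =-25.69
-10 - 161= -171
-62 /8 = -7.75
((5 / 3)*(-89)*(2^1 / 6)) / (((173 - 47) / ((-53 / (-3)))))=-23585 / 3402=-6.93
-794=-794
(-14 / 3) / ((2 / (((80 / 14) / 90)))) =-4 / 27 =-0.15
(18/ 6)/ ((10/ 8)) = 12/ 5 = 2.40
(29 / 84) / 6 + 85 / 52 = 11087 / 6552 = 1.69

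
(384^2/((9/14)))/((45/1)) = 229376/45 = 5097.24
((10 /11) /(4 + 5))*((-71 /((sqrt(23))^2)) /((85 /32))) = -4544 /38709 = -0.12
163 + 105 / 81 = 4436 / 27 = 164.30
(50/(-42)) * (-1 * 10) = 11.90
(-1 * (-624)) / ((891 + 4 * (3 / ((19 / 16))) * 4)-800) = 11856 / 2497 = 4.75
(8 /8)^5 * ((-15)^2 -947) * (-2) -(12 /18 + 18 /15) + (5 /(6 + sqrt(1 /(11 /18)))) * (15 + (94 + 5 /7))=1517.49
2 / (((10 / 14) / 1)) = 14 / 5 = 2.80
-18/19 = -0.95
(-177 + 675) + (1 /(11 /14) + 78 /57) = 104634 /209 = 500.64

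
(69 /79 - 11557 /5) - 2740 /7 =-2701.96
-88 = -88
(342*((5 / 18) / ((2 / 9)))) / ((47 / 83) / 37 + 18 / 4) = 2625705 / 27733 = 94.68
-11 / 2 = -5.50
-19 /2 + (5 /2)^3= 49 /8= 6.12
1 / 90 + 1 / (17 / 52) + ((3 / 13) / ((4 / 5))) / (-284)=34671173 / 11297520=3.07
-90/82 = -45/41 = -1.10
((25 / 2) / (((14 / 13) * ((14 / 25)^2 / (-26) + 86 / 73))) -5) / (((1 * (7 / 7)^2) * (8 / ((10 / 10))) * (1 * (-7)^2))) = 95942185 / 7590957696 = 0.01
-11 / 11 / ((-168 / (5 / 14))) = 5 / 2352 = 0.00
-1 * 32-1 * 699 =-731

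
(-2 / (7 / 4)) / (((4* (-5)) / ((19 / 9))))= 38 / 315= 0.12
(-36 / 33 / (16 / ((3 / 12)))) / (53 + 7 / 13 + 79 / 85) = -3315 / 10592912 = -0.00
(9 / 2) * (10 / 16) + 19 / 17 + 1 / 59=63343 / 16048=3.95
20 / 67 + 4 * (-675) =-180880 / 67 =-2699.70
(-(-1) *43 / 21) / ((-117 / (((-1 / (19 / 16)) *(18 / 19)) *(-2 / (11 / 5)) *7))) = -13760 / 154869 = -0.09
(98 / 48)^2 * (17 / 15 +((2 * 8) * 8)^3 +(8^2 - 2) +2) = 75531275057 / 8640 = 8742045.72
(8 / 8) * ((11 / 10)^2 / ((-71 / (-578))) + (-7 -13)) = -36031 / 3550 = -10.15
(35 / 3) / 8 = 35 / 24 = 1.46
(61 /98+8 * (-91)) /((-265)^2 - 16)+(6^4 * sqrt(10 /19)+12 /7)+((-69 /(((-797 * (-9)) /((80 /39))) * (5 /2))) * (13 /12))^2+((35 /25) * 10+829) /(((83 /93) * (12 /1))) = 4725862620318505451 /58766335844063148+1296 * sqrt(190) /19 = 1020.64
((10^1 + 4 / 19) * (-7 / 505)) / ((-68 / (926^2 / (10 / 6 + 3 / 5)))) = 436669653 / 554591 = 787.37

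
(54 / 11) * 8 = 432 / 11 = 39.27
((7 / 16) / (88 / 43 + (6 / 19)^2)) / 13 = 108661 / 6929728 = 0.02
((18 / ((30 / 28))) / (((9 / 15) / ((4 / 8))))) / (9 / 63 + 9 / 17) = 833 / 40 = 20.82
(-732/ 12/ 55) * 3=-183/ 55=-3.33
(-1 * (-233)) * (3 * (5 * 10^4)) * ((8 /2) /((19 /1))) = 139800000 /19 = 7357894.74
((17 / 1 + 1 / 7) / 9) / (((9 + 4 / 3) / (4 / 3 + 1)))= 40 / 93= 0.43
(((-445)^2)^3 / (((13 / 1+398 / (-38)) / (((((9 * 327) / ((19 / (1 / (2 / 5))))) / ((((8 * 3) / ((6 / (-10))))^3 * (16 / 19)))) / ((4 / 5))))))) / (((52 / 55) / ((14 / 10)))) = -2228965749159687759375 / 54525952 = -40878988213900.19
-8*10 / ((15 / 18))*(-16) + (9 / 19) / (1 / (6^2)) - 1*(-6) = 29622 / 19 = 1559.05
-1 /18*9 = -1 /2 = -0.50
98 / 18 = 49 / 9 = 5.44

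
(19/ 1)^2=361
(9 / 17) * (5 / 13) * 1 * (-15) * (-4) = 2700 / 221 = 12.22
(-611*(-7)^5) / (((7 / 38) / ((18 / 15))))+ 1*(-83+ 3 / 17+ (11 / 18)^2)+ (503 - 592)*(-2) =1842310253509 / 27540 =66895797.15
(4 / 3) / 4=1 / 3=0.33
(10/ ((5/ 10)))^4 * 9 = 1440000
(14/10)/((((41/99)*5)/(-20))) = -2772/205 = -13.52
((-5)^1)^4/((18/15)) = 520.83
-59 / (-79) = 59 / 79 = 0.75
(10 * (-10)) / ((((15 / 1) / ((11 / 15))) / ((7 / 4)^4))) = -26411 / 576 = -45.85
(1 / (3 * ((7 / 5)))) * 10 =50 / 21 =2.38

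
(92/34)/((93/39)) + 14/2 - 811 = -423110/527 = -802.87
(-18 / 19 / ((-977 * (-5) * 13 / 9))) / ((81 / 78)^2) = -104 / 835335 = -0.00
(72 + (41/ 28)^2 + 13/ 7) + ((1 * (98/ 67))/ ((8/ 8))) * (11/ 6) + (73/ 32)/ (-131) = 3247861205/ 41287008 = 78.67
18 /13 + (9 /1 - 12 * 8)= -1113 /13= -85.62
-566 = -566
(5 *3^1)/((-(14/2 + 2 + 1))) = -1.50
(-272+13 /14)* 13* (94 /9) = -772915 /21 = -36805.48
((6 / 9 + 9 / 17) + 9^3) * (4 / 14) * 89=946960 / 51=18567.84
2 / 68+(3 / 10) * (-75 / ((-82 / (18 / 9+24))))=7.16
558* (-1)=-558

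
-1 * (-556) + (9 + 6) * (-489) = -6779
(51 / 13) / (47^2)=51 / 28717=0.00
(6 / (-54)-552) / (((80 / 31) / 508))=-19562953 / 180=-108683.07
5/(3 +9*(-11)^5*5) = -5/7247292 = -0.00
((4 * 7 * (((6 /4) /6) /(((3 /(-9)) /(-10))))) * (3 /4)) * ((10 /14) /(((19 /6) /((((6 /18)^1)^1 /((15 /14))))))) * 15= 3150 /19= 165.79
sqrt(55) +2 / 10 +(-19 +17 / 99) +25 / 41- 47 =-1319551 / 20295 +sqrt(55) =-57.60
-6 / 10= -3 / 5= -0.60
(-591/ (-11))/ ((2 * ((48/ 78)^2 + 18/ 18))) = 99879/ 5126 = 19.48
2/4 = 1/2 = 0.50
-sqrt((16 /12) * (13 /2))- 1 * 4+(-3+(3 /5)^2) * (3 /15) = -566 /125- sqrt(78) /3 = -7.47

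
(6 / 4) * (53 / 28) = 159 / 56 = 2.84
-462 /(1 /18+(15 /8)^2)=-24192 /187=-129.37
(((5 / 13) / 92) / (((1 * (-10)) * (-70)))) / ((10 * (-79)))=-1 / 132277600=-0.00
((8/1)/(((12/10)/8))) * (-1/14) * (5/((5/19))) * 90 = -45600/7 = -6514.29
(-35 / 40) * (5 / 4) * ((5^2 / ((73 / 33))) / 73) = -28875 / 170528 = -0.17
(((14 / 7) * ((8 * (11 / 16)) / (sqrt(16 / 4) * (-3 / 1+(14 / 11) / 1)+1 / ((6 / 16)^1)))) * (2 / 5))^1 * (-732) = 265716 / 65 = 4087.94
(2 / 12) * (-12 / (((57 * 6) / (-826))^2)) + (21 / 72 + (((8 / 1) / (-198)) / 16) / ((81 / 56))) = -263467057 / 23158872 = -11.38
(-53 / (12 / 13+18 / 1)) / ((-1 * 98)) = 689 / 24108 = 0.03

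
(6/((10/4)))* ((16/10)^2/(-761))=-768/95125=-0.01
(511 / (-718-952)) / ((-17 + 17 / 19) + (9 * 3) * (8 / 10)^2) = -0.26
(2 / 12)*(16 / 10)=4 / 15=0.27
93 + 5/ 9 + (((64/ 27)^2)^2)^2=307897828901434/ 282429536481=1090.18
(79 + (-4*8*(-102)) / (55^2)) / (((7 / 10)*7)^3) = 9689560 / 14235529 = 0.68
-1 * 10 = -10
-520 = -520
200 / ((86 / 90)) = 9000 / 43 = 209.30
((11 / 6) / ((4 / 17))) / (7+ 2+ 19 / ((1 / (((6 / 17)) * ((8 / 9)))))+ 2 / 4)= 3179 / 6308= 0.50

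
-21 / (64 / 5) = -105 / 64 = -1.64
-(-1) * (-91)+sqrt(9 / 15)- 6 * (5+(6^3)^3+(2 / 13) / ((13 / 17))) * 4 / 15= -13625128919 / 845+sqrt(15) / 5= -16124412.15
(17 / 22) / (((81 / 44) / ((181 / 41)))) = 6154 / 3321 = 1.85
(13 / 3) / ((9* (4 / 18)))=13 / 6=2.17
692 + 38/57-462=692/3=230.67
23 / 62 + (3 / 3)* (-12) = -721 / 62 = -11.63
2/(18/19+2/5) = 95/64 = 1.48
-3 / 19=-0.16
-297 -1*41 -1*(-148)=-190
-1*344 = -344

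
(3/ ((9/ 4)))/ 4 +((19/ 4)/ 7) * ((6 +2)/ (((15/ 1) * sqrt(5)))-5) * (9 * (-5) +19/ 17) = 106543/ 714-28348 * sqrt(5)/ 8925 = 142.12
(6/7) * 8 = 48/7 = 6.86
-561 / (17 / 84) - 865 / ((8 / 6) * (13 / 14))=-90237 / 26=-3470.65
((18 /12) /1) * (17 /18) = 17 /12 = 1.42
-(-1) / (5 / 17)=17 / 5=3.40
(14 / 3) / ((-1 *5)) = -14 / 15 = -0.93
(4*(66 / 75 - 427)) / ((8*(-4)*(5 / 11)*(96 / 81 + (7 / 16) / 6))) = 12655764 / 135875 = 93.14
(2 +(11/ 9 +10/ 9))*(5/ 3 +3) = 182/ 9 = 20.22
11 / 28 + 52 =1467 / 28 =52.39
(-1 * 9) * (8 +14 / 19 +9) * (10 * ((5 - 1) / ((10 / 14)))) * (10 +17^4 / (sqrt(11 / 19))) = -14185874808 * sqrt(209) / 209 - 1698480 / 19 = -981346872.41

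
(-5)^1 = -5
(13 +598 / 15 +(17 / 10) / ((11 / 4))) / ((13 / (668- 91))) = 1018405 / 429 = 2373.90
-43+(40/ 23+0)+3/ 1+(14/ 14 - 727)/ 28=-20669/ 322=-64.19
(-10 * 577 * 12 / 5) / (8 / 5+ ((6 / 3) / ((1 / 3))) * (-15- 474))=4.72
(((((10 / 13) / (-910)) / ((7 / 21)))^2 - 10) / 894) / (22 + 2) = -0.00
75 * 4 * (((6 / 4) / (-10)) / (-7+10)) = -15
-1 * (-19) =19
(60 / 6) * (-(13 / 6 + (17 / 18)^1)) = -280 / 9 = -31.11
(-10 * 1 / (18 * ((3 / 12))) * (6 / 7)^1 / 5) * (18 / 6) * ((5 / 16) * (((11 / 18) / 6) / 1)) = -55 / 1512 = -0.04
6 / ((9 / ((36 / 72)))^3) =1 / 972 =0.00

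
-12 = -12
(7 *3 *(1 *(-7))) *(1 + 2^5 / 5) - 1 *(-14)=-5369 / 5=-1073.80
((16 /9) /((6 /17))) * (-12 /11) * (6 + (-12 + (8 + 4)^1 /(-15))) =37.37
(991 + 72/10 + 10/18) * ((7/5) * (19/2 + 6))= 4876424/225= 21673.00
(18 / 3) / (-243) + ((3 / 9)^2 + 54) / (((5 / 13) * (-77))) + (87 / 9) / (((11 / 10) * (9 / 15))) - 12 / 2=6.79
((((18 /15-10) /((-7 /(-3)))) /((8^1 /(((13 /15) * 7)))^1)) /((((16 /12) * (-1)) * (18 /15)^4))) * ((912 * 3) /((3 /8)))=67925 /9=7547.22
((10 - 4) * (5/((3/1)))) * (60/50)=12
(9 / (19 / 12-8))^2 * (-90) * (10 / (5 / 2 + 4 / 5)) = -34992000 / 65219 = -536.53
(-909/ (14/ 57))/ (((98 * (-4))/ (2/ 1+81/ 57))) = 177255/ 5488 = 32.30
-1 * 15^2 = -225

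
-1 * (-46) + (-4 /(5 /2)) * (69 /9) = 506 /15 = 33.73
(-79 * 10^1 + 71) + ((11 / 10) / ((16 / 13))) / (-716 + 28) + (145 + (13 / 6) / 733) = -138945437017 / 242065920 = -574.00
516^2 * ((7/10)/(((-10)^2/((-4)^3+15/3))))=-13745466/125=-109963.73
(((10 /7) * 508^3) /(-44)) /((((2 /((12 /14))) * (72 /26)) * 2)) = -532579580 /1617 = -329362.76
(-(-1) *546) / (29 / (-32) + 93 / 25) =436800 / 2251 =194.05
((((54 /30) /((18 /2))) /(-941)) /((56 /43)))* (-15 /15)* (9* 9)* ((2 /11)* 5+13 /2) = 567729 /5796560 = 0.10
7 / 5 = 1.40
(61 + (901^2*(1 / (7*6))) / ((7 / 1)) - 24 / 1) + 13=826501 / 294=2811.23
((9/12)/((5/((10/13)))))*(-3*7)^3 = -27783/26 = -1068.58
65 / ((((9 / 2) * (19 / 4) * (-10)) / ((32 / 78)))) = -64 / 513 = -0.12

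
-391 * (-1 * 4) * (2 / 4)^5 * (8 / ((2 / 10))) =1955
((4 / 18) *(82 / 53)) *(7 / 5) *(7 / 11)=8036 / 26235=0.31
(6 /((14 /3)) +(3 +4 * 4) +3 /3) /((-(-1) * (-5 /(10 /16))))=-149 /56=-2.66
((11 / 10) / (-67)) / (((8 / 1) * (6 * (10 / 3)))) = -11 / 107200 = -0.00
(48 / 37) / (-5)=-48 / 185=-0.26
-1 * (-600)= 600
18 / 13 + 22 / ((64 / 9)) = 1863 / 416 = 4.48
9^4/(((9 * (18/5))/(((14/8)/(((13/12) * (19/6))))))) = 25515/247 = 103.30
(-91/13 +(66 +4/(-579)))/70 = 34157/40530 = 0.84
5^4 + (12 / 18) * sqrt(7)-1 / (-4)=2 * sqrt(7) / 3 + 2501 / 4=627.01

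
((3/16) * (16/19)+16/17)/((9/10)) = 3550/2907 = 1.22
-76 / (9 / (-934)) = 7887.11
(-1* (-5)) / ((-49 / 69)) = -345 / 49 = -7.04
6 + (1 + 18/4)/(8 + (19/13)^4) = 419989/65238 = 6.44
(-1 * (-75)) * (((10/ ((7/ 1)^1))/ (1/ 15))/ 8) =5625/ 28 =200.89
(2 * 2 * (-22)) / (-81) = 88 / 81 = 1.09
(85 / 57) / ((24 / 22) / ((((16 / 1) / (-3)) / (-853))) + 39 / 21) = 26180 / 3095727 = 0.01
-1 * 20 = -20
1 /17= 0.06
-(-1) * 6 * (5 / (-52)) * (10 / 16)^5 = -46875 / 851968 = -0.06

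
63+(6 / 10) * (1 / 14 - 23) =3447 / 70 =49.24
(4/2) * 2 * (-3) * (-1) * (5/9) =20/3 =6.67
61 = 61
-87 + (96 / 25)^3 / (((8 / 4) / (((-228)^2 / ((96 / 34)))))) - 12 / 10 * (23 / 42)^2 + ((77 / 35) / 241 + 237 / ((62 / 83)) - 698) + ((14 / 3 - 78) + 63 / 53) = 520703.76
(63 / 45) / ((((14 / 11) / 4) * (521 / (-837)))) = -18414 / 2605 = -7.07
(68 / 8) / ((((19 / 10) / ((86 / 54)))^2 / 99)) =17288150 / 29241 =591.23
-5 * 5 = -25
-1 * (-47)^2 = -2209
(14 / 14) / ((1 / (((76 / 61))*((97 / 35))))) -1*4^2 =-26788 / 2135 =-12.55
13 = 13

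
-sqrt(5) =-2.24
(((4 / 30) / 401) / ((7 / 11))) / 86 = 0.00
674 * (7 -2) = 3370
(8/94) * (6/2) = 12/47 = 0.26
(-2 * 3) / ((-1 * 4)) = 3 / 2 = 1.50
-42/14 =-3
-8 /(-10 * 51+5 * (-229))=8 /1655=0.00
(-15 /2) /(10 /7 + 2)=-35 /16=-2.19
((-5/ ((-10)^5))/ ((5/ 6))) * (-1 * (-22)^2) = -363/ 12500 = -0.03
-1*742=-742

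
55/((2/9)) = 495/2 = 247.50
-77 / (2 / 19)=-1463 / 2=-731.50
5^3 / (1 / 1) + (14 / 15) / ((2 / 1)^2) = 3757 / 30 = 125.23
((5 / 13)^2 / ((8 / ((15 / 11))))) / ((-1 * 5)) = -75 / 14872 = -0.01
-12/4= -3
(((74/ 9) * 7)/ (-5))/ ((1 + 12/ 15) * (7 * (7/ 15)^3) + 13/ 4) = -259000/ 101937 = -2.54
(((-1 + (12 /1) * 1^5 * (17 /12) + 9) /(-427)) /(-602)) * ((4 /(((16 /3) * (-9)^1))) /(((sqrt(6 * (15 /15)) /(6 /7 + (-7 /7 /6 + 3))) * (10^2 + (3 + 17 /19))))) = -73625 * sqrt(6) /1534451978304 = -0.00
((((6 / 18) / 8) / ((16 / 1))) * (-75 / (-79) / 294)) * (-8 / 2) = -25 / 743232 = -0.00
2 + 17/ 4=25/ 4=6.25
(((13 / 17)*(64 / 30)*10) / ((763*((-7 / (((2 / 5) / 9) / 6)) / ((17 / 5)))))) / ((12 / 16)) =-3328 / 32446575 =-0.00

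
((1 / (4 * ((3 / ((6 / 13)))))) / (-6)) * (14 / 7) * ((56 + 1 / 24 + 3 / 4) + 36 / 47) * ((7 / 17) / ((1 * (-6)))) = 454475 / 8974368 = 0.05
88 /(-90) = -44 /45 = -0.98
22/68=11/34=0.32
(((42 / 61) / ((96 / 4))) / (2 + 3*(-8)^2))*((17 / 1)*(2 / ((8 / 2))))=119 / 94672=0.00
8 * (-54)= -432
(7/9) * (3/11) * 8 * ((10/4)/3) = 140/99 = 1.41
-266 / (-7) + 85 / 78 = 3049 / 78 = 39.09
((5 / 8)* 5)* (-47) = -1175 / 8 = -146.88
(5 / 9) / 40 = 0.01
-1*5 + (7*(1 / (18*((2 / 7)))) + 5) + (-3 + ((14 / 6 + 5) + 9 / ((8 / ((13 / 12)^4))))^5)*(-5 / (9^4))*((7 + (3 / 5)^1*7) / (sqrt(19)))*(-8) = 49 / 36 + 823573810834876061548492471*sqrt(19) / 4143868578503226443169792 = 867.67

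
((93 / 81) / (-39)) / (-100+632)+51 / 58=14284099 / 16245684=0.88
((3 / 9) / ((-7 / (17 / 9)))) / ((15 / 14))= -34 / 405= -0.08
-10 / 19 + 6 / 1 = 104 / 19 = 5.47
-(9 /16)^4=-6561 /65536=-0.10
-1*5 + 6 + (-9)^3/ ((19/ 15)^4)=-36775304/ 130321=-282.19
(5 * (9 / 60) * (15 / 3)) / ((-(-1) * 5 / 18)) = 27 / 2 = 13.50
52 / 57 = 0.91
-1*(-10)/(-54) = -5/27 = -0.19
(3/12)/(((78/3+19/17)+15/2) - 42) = -17/502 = -0.03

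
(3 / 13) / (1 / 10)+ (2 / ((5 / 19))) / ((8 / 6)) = 1041 / 130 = 8.01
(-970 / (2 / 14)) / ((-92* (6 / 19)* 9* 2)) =64505 / 4968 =12.98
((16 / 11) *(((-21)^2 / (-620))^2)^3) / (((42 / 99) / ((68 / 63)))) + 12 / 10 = 2980682764288251 / 1775007362000000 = 1.68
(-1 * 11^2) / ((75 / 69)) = -2783 / 25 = -111.32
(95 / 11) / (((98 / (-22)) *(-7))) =95 / 343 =0.28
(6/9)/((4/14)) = 7/3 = 2.33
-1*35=-35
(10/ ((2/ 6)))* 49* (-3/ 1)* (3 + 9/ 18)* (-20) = 308700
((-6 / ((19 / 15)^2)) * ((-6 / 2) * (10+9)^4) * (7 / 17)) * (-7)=-71640450 / 17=-4214144.12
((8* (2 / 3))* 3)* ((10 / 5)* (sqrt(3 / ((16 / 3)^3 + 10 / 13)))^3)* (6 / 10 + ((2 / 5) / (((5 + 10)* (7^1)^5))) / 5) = 95568013944* sqrt(695734) / 1504319108670875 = 0.05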